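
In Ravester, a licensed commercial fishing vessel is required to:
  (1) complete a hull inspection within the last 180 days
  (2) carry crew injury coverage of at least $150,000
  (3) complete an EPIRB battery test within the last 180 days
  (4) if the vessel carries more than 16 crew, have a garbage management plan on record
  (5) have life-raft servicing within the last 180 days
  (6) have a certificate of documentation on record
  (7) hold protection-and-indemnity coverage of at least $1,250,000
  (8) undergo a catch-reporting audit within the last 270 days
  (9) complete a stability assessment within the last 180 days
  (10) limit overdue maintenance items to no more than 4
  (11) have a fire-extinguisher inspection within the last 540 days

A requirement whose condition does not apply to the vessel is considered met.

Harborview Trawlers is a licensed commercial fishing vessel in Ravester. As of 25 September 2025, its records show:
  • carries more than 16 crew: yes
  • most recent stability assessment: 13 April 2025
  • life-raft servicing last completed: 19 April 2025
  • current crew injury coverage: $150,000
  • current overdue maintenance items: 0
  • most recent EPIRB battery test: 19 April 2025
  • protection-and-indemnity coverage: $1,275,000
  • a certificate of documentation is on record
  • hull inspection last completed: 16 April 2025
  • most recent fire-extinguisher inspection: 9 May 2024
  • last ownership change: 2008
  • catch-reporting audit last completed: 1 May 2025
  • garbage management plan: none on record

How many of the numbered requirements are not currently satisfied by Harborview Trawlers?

1. hull inspection 162 days ago vs limit 180 → met
2. crew injury coverage $150,000 ≥ $150,000 → met
3. EPIRB battery test 159 days ago vs limit 180 → met
4. condition 'carries more than 16 crew' holds; garbage management plan absent → not met
5. life-raft servicing 159 days ago vs limit 180 → met
6. certificate of documentation present → met
7. protection-and-indemnity coverage $1,275,000 ≥ $1,250,000 → met
8. catch-reporting audit 147 days ago vs limit 270 → met
9. stability assessment 165 days ago vs limit 180 → met
10. overdue maintenance items 0 ≤ 4 → met
11. fire-extinguisher inspection 504 days ago vs limit 540 → met
Not met: 1 of 11

1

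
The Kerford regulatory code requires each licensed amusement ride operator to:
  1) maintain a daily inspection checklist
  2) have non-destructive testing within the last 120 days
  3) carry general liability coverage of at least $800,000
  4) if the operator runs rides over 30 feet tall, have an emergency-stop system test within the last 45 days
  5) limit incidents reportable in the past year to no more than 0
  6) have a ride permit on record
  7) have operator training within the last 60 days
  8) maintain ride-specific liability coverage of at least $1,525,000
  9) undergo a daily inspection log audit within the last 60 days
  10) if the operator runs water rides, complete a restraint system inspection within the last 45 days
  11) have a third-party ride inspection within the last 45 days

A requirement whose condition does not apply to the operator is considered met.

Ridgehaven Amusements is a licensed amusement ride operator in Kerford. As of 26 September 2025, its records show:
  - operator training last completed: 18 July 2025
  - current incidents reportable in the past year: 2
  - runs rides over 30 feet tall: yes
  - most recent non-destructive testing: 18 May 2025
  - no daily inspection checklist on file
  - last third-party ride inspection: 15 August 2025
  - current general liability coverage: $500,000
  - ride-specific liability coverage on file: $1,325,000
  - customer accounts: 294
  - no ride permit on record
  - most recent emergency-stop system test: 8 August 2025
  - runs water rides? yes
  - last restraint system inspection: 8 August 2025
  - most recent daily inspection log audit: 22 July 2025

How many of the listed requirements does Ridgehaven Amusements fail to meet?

1. daily inspection checklist absent → not met
2. non-destructive testing 131 days ago vs limit 120 → not met
3. general liability coverage $500,000 < $800,000 → not met
4. condition 'runs rides over 30 feet tall' holds; emergency-stop system test 49 days ago vs limit 45 → not met
5. incidents reportable in the past year 2 > 0 → not met
6. ride permit absent → not met
7. operator training 70 days ago vs limit 60 → not met
8. ride-specific liability coverage $1,325,000 < $1,525,000 → not met
9. daily inspection log audit 66 days ago vs limit 60 → not met
10. condition 'runs water rides' holds; restraint system inspection 49 days ago vs limit 45 → not met
11. third-party ride inspection 42 days ago vs limit 45 → met
Not met: 10 of 11

10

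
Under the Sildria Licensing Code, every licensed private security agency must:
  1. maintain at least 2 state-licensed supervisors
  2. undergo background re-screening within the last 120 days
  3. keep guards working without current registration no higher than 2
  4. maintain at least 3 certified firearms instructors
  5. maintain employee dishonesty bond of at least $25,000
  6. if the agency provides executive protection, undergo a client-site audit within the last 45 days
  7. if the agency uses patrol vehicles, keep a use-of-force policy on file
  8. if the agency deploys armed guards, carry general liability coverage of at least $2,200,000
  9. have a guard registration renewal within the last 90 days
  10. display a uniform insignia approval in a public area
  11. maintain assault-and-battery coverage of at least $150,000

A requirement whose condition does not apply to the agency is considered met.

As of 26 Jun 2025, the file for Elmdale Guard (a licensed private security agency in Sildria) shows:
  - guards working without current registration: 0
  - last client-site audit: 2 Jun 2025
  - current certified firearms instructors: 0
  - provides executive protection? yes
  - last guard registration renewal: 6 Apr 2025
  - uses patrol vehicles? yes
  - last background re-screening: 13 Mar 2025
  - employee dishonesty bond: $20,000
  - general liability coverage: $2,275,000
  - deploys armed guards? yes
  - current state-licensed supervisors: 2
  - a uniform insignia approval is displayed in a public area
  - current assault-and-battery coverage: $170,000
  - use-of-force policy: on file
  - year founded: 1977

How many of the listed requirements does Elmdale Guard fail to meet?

1. state-licensed supervisors 2 ≥ 2 → met
2. background re-screening 105 days ago vs limit 120 → met
3. guards working without current registration 0 ≤ 2 → met
4. certified firearms instructors 0 < 3 → not met
5. employee dishonesty bond $20,000 < $25,000 → not met
6. condition 'provides executive protection' holds; client-site audit 24 days ago vs limit 45 → met
7. condition 'uses patrol vehicles' holds; use-of-force policy present → met
8. condition 'deploys armed guards' holds; general liability coverage $2,275,000 ≥ $2,200,000 → met
9. guard registration renewal 81 days ago vs limit 90 → met
10. uniform insignia approval present → met
11. assault-and-battery coverage $170,000 ≥ $150,000 → met
Not met: 2 of 11

2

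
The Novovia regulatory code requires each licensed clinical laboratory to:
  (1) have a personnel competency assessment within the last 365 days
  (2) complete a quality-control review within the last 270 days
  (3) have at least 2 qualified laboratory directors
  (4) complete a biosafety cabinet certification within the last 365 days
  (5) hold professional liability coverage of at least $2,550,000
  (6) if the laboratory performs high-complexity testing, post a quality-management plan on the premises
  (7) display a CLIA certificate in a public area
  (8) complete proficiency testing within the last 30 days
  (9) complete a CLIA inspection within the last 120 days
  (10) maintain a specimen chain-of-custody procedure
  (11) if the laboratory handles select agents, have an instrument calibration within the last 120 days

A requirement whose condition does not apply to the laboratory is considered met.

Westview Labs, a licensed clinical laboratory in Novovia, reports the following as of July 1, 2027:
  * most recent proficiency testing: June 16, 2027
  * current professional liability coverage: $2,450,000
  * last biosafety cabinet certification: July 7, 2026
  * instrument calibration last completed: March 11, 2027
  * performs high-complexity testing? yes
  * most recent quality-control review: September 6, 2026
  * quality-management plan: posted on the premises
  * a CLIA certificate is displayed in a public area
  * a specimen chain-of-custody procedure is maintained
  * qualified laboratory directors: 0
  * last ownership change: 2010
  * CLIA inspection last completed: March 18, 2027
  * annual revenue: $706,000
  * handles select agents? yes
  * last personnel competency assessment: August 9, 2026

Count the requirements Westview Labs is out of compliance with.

3

1. personnel competency assessment 326 days ago vs limit 365 → met
2. quality-control review 298 days ago vs limit 270 → not met
3. qualified laboratory directors 0 < 2 → not met
4. biosafety cabinet certification 359 days ago vs limit 365 → met
5. professional liability coverage $2,450,000 < $2,550,000 → not met
6. condition 'performs high-complexity testing' holds; quality-management plan present → met
7. CLIA certificate present → met
8. proficiency testing 15 days ago vs limit 30 → met
9. CLIA inspection 105 days ago vs limit 120 → met
10. specimen chain-of-custody procedure present → met
11. condition 'handles select agents' holds; instrument calibration 112 days ago vs limit 120 → met
Not met: 3 of 11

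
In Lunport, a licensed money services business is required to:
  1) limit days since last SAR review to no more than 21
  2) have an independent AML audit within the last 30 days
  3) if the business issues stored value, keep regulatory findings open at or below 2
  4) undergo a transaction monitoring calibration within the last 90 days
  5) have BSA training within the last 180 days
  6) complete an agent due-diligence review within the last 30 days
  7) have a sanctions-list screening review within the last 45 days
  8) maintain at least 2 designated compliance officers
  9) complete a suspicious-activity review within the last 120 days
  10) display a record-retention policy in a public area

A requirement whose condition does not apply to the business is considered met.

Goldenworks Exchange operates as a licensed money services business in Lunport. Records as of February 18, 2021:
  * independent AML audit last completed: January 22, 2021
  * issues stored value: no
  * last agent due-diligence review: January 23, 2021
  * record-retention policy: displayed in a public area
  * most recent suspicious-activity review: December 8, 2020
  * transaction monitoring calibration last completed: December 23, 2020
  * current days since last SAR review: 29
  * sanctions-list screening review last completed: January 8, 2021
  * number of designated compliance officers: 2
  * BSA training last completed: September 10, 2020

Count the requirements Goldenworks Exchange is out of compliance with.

1

1. days since last SAR review 29 > 21 → not met
2. independent AML audit 27 days ago vs limit 30 → met
3. condition 'issues stored value' does not hold → requirement n/a → met
4. transaction monitoring calibration 57 days ago vs limit 90 → met
5. BSA training 161 days ago vs limit 180 → met
6. agent due-diligence review 26 days ago vs limit 30 → met
7. sanctions-list screening review 41 days ago vs limit 45 → met
8. designated compliance officers 2 ≥ 2 → met
9. suspicious-activity review 72 days ago vs limit 120 → met
10. record-retention policy present → met
Not met: 1 of 10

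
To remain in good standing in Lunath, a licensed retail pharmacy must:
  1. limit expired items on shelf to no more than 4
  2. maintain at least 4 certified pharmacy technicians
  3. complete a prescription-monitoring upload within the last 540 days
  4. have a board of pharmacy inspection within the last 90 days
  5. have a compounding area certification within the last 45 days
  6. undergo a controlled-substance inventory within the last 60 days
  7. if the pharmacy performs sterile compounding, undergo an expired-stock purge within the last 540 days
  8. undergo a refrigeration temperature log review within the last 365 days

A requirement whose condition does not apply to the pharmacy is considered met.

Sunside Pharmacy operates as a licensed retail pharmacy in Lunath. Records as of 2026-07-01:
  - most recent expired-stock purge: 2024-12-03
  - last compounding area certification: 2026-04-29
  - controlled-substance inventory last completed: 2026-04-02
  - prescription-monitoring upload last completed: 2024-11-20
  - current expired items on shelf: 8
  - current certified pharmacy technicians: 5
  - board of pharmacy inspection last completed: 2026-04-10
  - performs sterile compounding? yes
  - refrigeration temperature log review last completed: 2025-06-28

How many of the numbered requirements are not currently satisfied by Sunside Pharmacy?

1. expired items on shelf 8 > 4 → not met
2. certified pharmacy technicians 5 ≥ 4 → met
3. prescription-monitoring upload 588 days ago vs limit 540 → not met
4. board of pharmacy inspection 82 days ago vs limit 90 → met
5. compounding area certification 63 days ago vs limit 45 → not met
6. controlled-substance inventory 90 days ago vs limit 60 → not met
7. condition 'performs sterile compounding' holds; expired-stock purge 575 days ago vs limit 540 → not met
8. refrigeration temperature log review 368 days ago vs limit 365 → not met
Not met: 6 of 8

6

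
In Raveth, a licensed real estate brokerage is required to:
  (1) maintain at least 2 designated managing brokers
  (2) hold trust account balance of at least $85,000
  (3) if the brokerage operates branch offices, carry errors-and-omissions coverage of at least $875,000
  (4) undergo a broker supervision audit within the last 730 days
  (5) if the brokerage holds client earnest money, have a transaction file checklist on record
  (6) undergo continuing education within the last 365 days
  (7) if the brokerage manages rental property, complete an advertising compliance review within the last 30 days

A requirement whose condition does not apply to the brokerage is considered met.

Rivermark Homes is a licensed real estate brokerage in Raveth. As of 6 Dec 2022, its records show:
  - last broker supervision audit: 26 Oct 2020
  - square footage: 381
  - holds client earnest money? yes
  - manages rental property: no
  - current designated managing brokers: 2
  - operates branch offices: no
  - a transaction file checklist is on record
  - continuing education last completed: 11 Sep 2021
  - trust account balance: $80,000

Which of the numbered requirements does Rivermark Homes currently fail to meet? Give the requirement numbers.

1. designated managing brokers 2 ≥ 2 → met
2. trust account balance $80,000 < $85,000 → not met
3. condition 'operates branch offices' does not hold → requirement n/a → met
4. broker supervision audit 771 days ago vs limit 730 → not met
5. condition 'holds client earnest money' holds; transaction file checklist present → met
6. continuing education 451 days ago vs limit 365 → not met
7. condition 'manages rental property' does not hold → requirement n/a → met
Not met: 2, 4, 6

2, 4, 6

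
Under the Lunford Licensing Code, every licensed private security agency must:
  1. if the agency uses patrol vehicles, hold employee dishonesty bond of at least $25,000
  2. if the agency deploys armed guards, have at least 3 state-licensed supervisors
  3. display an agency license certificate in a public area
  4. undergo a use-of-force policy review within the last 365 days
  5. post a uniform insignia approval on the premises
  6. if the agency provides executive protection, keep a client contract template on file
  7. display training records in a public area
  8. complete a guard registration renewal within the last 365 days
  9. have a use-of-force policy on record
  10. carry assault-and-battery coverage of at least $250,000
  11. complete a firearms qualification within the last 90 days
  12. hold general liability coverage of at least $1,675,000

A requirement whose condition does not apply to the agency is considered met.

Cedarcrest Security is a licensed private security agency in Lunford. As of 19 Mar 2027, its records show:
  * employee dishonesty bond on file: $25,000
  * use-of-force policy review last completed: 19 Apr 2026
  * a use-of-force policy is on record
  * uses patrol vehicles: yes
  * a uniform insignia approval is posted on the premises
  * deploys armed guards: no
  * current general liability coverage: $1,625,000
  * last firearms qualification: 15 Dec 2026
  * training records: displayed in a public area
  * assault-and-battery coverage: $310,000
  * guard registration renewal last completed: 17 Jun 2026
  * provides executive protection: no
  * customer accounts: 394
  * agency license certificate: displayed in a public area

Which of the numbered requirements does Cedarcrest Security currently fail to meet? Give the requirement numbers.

11, 12

1. condition 'uses patrol vehicles' holds; employee dishonesty bond $25,000 ≥ $25,000 → met
2. condition 'deploys armed guards' does not hold → requirement n/a → met
3. agency license certificate present → met
4. use-of-force policy review 334 days ago vs limit 365 → met
5. uniform insignia approval present → met
6. condition 'provides executive protection' does not hold → requirement n/a → met
7. training records present → met
8. guard registration renewal 275 days ago vs limit 365 → met
9. use-of-force policy present → met
10. assault-and-battery coverage $310,000 ≥ $250,000 → met
11. firearms qualification 94 days ago vs limit 90 → not met
12. general liability coverage $1,625,000 < $1,675,000 → not met
Not met: 11, 12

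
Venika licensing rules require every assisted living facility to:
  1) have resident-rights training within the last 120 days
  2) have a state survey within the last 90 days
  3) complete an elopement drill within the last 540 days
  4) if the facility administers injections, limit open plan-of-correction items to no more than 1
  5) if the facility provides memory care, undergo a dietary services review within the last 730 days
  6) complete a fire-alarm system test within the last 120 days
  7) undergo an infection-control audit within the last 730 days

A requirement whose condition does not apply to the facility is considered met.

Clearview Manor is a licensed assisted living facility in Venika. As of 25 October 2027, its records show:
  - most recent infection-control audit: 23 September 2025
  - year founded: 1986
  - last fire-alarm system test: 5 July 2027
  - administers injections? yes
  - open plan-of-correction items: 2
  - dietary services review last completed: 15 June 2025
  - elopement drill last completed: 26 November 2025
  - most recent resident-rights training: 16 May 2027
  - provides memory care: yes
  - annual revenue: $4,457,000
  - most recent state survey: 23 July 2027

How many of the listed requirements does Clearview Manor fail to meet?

1. resident-rights training 162 days ago vs limit 120 → not met
2. state survey 94 days ago vs limit 90 → not met
3. elopement drill 698 days ago vs limit 540 → not met
4. condition 'administers injections' holds; open plan-of-correction items 2 > 1 → not met
5. condition 'provides memory care' holds; dietary services review 862 days ago vs limit 730 → not met
6. fire-alarm system test 112 days ago vs limit 120 → met
7. infection-control audit 762 days ago vs limit 730 → not met
Not met: 6 of 7

6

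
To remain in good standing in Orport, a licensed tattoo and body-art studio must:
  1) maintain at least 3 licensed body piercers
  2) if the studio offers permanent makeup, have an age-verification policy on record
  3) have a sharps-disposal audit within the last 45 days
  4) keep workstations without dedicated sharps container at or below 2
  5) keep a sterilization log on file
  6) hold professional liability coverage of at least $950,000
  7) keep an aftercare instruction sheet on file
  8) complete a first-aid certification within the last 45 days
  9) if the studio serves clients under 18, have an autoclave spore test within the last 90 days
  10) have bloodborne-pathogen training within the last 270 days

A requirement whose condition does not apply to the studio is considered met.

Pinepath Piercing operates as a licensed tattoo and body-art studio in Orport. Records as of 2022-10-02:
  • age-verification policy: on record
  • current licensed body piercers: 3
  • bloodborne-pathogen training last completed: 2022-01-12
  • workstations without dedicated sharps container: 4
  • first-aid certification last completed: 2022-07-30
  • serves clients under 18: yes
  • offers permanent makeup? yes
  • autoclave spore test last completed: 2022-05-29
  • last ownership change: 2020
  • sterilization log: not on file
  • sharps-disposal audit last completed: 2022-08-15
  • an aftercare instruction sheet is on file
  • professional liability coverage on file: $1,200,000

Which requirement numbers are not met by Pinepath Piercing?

3, 4, 5, 8, 9

1. licensed body piercers 3 ≥ 3 → met
2. condition 'offers permanent makeup' holds; age-verification policy present → met
3. sharps-disposal audit 48 days ago vs limit 45 → not met
4. workstations without dedicated sharps container 4 > 2 → not met
5. sterilization log absent → not met
6. professional liability coverage $1,200,000 ≥ $950,000 → met
7. aftercare instruction sheet present → met
8. first-aid certification 64 days ago vs limit 45 → not met
9. condition 'serves clients under 18' holds; autoclave spore test 126 days ago vs limit 90 → not met
10. bloodborne-pathogen training 263 days ago vs limit 270 → met
Not met: 3, 4, 5, 8, 9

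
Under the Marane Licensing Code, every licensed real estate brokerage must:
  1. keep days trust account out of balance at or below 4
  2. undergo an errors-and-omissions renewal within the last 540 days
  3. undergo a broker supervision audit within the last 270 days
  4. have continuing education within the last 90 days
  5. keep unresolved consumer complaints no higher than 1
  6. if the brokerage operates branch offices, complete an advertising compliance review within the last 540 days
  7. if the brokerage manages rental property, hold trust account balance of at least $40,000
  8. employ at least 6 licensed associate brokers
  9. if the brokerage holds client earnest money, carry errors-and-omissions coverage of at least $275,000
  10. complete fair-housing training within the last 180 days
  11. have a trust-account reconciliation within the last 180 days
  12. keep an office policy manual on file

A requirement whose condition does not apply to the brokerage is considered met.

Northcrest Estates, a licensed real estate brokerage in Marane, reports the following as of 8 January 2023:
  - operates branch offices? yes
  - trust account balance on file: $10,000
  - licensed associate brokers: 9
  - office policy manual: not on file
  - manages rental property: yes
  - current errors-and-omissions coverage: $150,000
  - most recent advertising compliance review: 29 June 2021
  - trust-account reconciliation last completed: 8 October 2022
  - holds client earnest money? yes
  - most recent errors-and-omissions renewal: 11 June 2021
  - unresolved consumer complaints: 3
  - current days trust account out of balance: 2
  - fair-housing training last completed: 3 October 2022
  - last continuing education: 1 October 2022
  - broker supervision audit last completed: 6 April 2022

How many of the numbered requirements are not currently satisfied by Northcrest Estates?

8

1. days trust account out of balance 2 ≤ 4 → met
2. errors-and-omissions renewal 576 days ago vs limit 540 → not met
3. broker supervision audit 277 days ago vs limit 270 → not met
4. continuing education 99 days ago vs limit 90 → not met
5. unresolved consumer complaints 3 > 1 → not met
6. condition 'operates branch offices' holds; advertising compliance review 558 days ago vs limit 540 → not met
7. condition 'manages rental property' holds; trust account balance $10,000 < $40,000 → not met
8. licensed associate brokers 9 ≥ 6 → met
9. condition 'holds client earnest money' holds; errors-and-omissions coverage $150,000 < $275,000 → not met
10. fair-housing training 97 days ago vs limit 180 → met
11. trust-account reconciliation 92 days ago vs limit 180 → met
12. office policy manual absent → not met
Not met: 8 of 12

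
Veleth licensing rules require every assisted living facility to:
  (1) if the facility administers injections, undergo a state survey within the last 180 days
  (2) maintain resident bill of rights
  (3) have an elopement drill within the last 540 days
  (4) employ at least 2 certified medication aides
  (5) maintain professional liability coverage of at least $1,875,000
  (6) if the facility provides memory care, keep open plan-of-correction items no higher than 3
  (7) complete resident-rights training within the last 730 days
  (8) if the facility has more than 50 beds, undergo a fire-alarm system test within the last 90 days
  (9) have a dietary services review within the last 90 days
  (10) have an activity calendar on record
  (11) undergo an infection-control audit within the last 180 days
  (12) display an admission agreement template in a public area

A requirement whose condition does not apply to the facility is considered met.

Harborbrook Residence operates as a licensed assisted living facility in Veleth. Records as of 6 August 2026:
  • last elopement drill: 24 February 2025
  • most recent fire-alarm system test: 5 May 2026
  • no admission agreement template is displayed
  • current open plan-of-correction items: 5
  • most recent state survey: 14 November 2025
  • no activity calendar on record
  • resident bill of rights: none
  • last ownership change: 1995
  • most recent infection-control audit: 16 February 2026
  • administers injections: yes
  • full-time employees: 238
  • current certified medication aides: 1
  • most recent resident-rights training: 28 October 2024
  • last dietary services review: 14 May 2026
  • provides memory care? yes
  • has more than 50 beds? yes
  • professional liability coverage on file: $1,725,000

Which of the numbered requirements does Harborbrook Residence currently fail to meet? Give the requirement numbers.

1. condition 'administers injections' holds; state survey 265 days ago vs limit 180 → not met
2. resident bill of rights absent → not met
3. elopement drill 528 days ago vs limit 540 → met
4. certified medication aides 1 < 2 → not met
5. professional liability coverage $1,725,000 < $1,875,000 → not met
6. condition 'provides memory care' holds; open plan-of-correction items 5 > 3 → not met
7. resident-rights training 647 days ago vs limit 730 → met
8. condition 'has more than 50 beds' holds; fire-alarm system test 93 days ago vs limit 90 → not met
9. dietary services review 84 days ago vs limit 90 → met
10. activity calendar absent → not met
11. infection-control audit 171 days ago vs limit 180 → met
12. admission agreement template absent → not met
Not met: 1, 2, 4, 5, 6, 8, 10, 12

1, 2, 4, 5, 6, 8, 10, 12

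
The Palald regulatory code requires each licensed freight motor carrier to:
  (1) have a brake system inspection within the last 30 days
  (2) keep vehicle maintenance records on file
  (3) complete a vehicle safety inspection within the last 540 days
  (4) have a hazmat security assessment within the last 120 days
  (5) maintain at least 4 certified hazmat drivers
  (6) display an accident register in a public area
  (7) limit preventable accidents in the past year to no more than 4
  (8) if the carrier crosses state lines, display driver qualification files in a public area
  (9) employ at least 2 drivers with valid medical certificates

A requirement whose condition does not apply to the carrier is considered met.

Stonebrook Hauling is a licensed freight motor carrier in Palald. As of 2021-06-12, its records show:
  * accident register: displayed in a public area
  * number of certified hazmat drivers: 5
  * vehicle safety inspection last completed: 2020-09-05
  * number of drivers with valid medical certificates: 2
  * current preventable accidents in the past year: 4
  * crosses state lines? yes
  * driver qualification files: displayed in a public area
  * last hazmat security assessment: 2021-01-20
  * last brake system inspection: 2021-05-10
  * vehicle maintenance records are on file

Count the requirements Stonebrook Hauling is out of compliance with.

1. brake system inspection 33 days ago vs limit 30 → not met
2. vehicle maintenance records present → met
3. vehicle safety inspection 280 days ago vs limit 540 → met
4. hazmat security assessment 143 days ago vs limit 120 → not met
5. certified hazmat drivers 5 ≥ 4 → met
6. accident register present → met
7. preventable accidents in the past year 4 ≤ 4 → met
8. condition 'crosses state lines' holds; driver qualification files present → met
9. drivers with valid medical certificates 2 ≥ 2 → met
Not met: 2 of 9

2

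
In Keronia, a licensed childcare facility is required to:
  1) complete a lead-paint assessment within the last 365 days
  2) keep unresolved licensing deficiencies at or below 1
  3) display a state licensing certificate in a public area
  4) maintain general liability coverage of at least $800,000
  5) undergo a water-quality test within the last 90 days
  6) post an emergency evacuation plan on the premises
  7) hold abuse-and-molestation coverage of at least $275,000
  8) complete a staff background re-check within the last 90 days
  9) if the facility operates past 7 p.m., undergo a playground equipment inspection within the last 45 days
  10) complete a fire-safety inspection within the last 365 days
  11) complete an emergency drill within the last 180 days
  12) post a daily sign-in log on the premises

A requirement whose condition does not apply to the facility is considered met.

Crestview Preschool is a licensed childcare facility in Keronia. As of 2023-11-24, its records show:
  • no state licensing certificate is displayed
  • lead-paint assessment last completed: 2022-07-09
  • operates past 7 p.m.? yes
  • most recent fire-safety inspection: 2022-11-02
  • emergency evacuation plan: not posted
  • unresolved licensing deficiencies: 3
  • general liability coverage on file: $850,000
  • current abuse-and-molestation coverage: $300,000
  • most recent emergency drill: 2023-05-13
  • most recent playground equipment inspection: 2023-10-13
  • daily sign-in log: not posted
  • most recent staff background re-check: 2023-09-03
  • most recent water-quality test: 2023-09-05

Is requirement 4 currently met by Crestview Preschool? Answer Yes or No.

4. general liability coverage $850,000 ≥ $800,000 → met

Yes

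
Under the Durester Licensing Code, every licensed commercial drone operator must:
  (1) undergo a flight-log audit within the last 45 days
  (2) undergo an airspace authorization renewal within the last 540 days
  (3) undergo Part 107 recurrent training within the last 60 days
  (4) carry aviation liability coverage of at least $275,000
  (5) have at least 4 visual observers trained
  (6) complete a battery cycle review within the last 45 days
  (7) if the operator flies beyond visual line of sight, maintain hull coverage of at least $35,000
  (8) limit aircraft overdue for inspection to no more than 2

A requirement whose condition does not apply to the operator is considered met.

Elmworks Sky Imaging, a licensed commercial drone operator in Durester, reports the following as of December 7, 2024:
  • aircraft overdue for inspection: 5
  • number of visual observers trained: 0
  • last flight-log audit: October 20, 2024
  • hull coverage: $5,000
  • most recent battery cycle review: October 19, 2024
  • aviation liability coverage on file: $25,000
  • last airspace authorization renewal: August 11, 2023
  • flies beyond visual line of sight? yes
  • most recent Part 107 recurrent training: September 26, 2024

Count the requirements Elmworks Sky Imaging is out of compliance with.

1. flight-log audit 48 days ago vs limit 45 → not met
2. airspace authorization renewal 484 days ago vs limit 540 → met
3. Part 107 recurrent training 72 days ago vs limit 60 → not met
4. aviation liability coverage $25,000 < $275,000 → not met
5. visual observers trained 0 < 4 → not met
6. battery cycle review 49 days ago vs limit 45 → not met
7. condition 'flies beyond visual line of sight' holds; hull coverage $5,000 < $35,000 → not met
8. aircraft overdue for inspection 5 > 2 → not met
Not met: 7 of 8

7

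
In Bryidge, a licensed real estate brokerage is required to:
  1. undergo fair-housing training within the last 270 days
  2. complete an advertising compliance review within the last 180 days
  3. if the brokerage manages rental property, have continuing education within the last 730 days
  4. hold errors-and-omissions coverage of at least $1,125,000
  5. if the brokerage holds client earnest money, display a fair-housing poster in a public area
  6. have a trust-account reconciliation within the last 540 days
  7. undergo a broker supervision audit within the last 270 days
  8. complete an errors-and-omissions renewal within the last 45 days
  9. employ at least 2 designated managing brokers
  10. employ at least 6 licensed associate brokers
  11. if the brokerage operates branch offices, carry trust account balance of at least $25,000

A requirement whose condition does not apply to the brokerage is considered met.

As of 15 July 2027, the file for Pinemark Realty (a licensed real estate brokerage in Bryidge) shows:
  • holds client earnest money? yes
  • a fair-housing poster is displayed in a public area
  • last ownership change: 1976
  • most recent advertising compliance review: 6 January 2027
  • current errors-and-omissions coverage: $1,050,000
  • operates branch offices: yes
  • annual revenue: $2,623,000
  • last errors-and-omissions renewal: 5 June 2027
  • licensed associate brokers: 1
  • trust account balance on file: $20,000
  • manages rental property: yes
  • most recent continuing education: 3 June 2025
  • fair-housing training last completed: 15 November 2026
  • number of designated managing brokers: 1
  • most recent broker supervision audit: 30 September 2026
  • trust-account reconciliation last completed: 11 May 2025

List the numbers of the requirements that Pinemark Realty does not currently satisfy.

1. fair-housing training 242 days ago vs limit 270 → met
2. advertising compliance review 190 days ago vs limit 180 → not met
3. condition 'manages rental property' holds; continuing education 772 days ago vs limit 730 → not met
4. errors-and-omissions coverage $1,050,000 < $1,125,000 → not met
5. condition 'holds client earnest money' holds; fair-housing poster present → met
6. trust-account reconciliation 795 days ago vs limit 540 → not met
7. broker supervision audit 288 days ago vs limit 270 → not met
8. errors-and-omissions renewal 40 days ago vs limit 45 → met
9. designated managing brokers 1 < 2 → not met
10. licensed associate brokers 1 < 6 → not met
11. condition 'operates branch offices' holds; trust account balance $20,000 < $25,000 → not met
Not met: 2, 3, 4, 6, 7, 9, 10, 11

2, 3, 4, 6, 7, 9, 10, 11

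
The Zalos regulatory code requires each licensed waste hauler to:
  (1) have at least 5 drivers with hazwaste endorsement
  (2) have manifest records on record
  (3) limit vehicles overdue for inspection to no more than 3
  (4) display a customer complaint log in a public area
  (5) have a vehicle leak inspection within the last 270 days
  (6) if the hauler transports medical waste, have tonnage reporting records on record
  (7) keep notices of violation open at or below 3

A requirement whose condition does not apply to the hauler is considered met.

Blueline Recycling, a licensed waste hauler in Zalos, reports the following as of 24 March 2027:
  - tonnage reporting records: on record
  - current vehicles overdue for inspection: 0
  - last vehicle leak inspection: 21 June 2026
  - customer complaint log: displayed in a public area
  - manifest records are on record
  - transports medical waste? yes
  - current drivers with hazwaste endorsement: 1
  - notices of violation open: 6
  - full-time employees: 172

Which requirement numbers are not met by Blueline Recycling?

1. drivers with hazwaste endorsement 1 < 5 → not met
2. manifest records present → met
3. vehicles overdue for inspection 0 ≤ 3 → met
4. customer complaint log present → met
5. vehicle leak inspection 276 days ago vs limit 270 → not met
6. condition 'transports medical waste' holds; tonnage reporting records present → met
7. notices of violation open 6 > 3 → not met
Not met: 1, 5, 7

1, 5, 7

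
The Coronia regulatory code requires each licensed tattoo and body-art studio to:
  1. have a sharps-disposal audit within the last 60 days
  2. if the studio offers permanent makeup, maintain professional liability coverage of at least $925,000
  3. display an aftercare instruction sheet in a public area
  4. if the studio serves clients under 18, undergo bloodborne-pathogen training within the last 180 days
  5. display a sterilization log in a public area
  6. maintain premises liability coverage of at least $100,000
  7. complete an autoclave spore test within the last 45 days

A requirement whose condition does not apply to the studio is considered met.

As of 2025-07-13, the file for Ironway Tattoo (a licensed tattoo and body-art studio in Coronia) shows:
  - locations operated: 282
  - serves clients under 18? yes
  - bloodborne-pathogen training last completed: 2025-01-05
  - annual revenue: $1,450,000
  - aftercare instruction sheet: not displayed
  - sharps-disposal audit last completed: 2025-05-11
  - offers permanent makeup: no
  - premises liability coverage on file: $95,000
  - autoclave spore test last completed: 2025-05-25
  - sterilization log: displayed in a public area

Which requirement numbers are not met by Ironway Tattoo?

1. sharps-disposal audit 63 days ago vs limit 60 → not met
2. condition 'offers permanent makeup' does not hold → requirement n/a → met
3. aftercare instruction sheet absent → not met
4. condition 'serves clients under 18' holds; bloodborne-pathogen training 189 days ago vs limit 180 → not met
5. sterilization log present → met
6. premises liability coverage $95,000 < $100,000 → not met
7. autoclave spore test 49 days ago vs limit 45 → not met
Not met: 1, 3, 4, 6, 7

1, 3, 4, 6, 7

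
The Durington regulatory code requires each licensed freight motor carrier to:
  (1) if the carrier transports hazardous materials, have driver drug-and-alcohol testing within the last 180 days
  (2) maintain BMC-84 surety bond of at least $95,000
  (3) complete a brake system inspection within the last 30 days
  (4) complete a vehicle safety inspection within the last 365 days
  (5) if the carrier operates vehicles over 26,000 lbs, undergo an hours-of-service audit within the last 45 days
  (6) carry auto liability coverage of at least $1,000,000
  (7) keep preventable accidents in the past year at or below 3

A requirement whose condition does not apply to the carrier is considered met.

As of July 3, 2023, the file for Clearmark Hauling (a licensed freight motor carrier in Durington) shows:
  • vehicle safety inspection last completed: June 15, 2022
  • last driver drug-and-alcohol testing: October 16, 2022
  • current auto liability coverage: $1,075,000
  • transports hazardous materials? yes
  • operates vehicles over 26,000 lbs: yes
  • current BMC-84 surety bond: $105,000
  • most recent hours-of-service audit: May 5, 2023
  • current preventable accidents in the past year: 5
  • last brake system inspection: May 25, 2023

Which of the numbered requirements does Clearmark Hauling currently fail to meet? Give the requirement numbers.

1, 3, 4, 5, 7

1. condition 'transports hazardous materials' holds; driver drug-and-alcohol testing 260 days ago vs limit 180 → not met
2. BMC-84 surety bond $105,000 ≥ $95,000 → met
3. brake system inspection 39 days ago vs limit 30 → not met
4. vehicle safety inspection 383 days ago vs limit 365 → not met
5. condition 'operates vehicles over 26,000 lbs' holds; hours-of-service audit 59 days ago vs limit 45 → not met
6. auto liability coverage $1,075,000 ≥ $1,000,000 → met
7. preventable accidents in the past year 5 > 3 → not met
Not met: 1, 3, 4, 5, 7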